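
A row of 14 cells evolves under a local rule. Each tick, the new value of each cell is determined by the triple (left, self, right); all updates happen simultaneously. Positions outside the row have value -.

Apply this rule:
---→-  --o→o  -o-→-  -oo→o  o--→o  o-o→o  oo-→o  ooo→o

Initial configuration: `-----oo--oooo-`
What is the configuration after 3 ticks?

--oooooooooooo

----oooooooooo
---ooooooooooo
--oooooooooooo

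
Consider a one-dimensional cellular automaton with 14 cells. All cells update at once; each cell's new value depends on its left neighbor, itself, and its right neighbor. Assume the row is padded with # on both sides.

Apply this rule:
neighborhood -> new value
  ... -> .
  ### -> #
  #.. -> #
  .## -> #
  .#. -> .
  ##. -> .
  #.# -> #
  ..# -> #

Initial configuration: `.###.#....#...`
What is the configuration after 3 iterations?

#.#.#.##.#.###

###.#.#..#.#.#
##.#.#.##.#.##
#.#.#.##.#.###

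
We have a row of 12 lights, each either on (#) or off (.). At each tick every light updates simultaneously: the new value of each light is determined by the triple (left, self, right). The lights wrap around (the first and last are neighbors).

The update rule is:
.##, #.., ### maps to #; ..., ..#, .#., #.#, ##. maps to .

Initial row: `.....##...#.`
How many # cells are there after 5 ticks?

tick 1: .....#.#...#
tick 2: #.......#...
tick 3: .#.......#..
tick 4: ..#.......#.
tick 5: ...#.......#
count of #: 2

2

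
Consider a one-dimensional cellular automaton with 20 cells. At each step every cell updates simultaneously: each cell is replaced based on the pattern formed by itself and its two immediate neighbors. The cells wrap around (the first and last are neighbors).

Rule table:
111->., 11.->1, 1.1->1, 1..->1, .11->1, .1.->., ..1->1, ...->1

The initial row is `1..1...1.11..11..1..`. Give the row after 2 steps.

11111.111.......1111

.11.111.111111111.11
11111.111.......1111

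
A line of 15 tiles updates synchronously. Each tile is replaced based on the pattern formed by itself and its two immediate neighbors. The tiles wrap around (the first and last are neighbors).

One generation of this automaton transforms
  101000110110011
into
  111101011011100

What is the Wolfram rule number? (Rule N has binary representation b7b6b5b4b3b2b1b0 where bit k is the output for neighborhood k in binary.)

118

position 14: 111 → 0  (bit 7 = 0)
position 0: 110 → 1  (bit 6 = 1)
position 1: 101 → 1  (bit 5 = 1)
position 3: 100 → 1  (bit 4 = 1)
position 6: 011 → 0  (bit 3 = 0)
position 2: 010 → 1  (bit 2 = 1)
position 5: 001 → 1  (bit 1 = 1)
position 4: 000 → 0  (bit 0 = 0)
bits b7..b0 = 01110110 = 118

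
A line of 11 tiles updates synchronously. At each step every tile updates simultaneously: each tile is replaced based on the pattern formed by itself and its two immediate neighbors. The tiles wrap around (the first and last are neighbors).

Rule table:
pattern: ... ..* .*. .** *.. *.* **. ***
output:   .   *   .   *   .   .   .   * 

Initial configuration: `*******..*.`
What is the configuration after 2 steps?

******..*..
*****..*..*

*****..*..*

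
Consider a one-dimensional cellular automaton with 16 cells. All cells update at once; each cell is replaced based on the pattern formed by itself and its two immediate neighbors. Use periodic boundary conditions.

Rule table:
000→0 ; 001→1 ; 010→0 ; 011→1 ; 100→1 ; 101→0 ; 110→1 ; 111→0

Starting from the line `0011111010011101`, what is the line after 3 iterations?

1110001001110100
1011010111010011
1011000101001110

1011000101001110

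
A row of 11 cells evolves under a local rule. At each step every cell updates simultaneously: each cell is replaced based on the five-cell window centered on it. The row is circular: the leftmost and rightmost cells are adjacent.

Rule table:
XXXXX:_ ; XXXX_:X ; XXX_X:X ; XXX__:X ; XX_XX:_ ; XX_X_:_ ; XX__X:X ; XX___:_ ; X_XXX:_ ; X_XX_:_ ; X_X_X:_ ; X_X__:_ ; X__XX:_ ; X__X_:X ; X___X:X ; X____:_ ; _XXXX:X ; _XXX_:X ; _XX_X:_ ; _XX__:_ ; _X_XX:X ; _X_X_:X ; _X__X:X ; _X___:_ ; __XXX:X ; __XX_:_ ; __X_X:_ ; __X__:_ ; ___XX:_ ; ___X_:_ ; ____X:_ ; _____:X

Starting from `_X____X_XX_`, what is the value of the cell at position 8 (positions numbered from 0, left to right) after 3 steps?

X______X__X
___XX___X__
X_____X____
position 8 holds _

_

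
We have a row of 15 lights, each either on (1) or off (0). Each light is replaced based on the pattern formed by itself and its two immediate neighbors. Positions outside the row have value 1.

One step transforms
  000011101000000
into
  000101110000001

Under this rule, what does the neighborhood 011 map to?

At position 4 the neighborhood is 011; the next row has 0 there.

0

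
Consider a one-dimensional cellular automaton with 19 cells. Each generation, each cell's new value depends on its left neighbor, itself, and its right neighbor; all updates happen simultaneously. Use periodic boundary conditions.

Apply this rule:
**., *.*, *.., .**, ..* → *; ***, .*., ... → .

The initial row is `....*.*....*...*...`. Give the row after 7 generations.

...*.*.*..*.*.*.*..
..*.*.*.**.*.*.*.*.
.*.*.*.****.*.*.*.*
*.*.*.**..**.*.*.*.
.*.*.********.*.*.*
*.*.**......**.*.*.
.*.****....****.*.*

.*.****....****.*.*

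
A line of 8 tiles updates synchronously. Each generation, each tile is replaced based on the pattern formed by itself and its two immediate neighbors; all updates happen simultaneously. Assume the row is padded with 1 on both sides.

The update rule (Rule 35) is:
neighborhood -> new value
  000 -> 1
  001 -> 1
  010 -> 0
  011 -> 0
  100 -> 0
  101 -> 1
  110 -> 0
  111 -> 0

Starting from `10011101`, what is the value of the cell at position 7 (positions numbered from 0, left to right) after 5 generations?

0

00100010
01001101
10010010
00100101
01001010
position 7 holds 0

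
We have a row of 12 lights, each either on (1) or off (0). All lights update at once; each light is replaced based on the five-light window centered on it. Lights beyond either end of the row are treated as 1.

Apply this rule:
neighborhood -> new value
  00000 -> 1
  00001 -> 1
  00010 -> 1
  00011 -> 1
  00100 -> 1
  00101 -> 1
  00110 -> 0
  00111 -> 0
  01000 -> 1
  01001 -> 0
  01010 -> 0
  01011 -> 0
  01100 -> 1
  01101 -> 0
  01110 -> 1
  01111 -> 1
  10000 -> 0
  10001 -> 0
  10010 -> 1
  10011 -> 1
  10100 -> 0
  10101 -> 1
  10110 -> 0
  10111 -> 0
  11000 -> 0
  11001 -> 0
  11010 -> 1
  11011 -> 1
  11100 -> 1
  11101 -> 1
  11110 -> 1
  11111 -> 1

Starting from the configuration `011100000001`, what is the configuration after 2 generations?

generation 1: 101100111110
generation 2: 110101011111

110101011111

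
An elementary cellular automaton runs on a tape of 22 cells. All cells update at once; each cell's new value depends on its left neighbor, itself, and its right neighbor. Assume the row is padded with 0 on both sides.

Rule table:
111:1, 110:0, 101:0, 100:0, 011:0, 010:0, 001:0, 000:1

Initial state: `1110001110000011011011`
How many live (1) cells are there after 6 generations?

0100100100111000000000
0000000000010011111111
1111111111000001111110
0111111110011100111100
0011111100001000011001
1001111001100011000000
count of 1: 9

9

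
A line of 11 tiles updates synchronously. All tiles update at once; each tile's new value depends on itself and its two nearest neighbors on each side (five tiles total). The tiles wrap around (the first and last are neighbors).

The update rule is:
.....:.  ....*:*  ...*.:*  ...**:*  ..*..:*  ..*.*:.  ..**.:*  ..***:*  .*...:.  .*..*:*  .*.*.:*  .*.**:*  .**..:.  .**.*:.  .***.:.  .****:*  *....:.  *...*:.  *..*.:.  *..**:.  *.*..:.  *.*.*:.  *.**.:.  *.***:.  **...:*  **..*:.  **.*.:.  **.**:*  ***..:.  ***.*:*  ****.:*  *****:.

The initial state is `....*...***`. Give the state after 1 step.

*.***..**..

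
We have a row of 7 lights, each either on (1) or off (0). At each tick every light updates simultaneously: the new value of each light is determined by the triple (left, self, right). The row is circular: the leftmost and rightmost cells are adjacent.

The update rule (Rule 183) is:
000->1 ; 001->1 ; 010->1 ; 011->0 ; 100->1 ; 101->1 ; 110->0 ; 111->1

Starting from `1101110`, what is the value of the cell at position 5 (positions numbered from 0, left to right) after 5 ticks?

1

0010101
1111111
1111111  (fixed point — unchanged through tick 5)
position 5 holds 1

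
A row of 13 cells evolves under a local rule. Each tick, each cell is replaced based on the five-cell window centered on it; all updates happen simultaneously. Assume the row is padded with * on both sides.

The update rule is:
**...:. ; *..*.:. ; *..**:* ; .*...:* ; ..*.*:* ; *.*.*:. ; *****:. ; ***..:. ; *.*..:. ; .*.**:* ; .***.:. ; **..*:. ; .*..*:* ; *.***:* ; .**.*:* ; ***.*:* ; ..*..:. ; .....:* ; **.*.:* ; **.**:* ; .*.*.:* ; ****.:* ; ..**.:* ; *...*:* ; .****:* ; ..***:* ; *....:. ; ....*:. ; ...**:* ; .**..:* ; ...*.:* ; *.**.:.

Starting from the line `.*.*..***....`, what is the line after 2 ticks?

*.*.***.....*
**.**....*.**

**.**....*.**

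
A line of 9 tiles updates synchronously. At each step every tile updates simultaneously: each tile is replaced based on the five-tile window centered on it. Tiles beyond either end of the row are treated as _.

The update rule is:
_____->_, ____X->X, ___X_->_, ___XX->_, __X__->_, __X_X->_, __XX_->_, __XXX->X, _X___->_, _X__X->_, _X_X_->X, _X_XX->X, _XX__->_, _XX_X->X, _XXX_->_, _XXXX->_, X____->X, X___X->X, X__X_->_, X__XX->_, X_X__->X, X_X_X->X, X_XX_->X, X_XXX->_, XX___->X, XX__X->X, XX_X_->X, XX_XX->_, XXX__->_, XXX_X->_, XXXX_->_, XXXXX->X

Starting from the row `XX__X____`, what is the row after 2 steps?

X___X___X

__X___X__
X___X___X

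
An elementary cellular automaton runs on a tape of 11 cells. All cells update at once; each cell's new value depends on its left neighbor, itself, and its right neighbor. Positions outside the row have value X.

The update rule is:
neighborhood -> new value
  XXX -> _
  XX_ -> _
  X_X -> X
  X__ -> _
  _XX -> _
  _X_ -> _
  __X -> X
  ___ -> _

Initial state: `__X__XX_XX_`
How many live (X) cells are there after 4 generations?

4

generation 1: _X__X__X__X
generation 2: X__X__X__X_
generation 3: __X__X__X_X
generation 4: _X__X__X_X_
count of X: 4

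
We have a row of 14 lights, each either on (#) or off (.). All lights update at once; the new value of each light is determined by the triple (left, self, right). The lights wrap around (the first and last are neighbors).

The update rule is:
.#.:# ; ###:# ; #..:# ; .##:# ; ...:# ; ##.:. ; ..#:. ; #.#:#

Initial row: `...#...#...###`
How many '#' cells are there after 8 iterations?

10

##.###.###.##.
#.###.###.##.#
.###.###.##.##
###.###.##.##.
##.###.##.##.#
#.###.##.##.##
.###.##.##.###
###.##.##.###.
count of #: 10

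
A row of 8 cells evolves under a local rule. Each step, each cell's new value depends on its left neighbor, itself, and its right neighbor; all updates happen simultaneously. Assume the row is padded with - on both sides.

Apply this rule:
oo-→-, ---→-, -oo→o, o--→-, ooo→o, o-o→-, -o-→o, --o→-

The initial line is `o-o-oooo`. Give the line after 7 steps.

o-o-o---

o-o-ooo-
o-o-oo--
o-o-o---
o-o-o---  (fixed point — unchanged through step 7)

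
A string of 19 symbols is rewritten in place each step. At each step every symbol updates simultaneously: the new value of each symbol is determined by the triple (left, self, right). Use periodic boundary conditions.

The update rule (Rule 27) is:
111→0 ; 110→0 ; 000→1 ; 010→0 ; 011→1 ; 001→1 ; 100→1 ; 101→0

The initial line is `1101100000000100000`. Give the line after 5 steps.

step 1: 1001011111111011111
step 2: 0110010000000010000
step 3: 1101101111111101111
step 4: 0001001000000001000
step 5: 1110110111111110111

1110110111111110111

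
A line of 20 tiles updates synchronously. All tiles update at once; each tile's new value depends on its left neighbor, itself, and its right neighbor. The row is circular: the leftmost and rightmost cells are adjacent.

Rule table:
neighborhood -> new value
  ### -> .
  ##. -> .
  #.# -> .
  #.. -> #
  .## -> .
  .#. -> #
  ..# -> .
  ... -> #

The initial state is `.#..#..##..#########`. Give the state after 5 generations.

####...............#

.##.##...#..........
......##.###########
#####...............
.....##############.
####...............#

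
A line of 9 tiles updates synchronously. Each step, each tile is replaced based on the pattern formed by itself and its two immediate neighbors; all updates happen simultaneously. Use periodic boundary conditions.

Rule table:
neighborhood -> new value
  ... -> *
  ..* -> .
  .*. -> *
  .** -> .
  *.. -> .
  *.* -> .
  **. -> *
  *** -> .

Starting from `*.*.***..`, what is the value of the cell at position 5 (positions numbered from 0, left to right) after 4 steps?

*.*...*..
*.*.*.*..
*.*.*.*..  (fixed point — unchanged through step 4)
position 5 holds .

.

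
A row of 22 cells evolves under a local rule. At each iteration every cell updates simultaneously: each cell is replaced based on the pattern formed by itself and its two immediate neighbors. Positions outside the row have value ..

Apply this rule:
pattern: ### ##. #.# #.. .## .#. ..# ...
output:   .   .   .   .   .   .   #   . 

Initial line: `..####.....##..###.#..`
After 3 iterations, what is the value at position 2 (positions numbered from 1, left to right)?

.

.#........#...#.......
#........#...#........
........#...#.........
position 2 holds .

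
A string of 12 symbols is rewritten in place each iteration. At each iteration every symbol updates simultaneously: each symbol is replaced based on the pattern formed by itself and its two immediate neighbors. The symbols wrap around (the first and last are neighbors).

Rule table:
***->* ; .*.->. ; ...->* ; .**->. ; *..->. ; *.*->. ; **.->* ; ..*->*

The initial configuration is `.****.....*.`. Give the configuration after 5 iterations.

iteration 1: *.***.****..
iteration 2: ...**..***.*
iteration 3: .**.*.*.**..
iteration 4: *.*......*.*
iteration 5: *...*****...

*...*****...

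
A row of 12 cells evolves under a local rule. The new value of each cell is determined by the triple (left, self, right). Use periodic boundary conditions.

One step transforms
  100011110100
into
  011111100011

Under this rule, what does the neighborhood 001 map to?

1

At position 3 the neighborhood is 001; the next row has 1 there.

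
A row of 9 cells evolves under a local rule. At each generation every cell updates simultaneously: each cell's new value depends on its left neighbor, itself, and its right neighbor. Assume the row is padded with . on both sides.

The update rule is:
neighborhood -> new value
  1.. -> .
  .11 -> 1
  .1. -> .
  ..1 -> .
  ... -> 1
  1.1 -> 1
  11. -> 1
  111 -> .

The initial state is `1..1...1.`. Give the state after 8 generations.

.....1...
1111...11
1..1.1.11
....1.111
111..11.1
1.1..111.
.1...1.1.
...1..1..

...1..1..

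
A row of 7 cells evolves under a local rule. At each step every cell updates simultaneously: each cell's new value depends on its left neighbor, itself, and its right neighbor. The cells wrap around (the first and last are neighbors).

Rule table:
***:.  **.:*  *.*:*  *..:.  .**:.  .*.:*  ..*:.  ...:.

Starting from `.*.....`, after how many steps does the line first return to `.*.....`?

step 1: .*.....

1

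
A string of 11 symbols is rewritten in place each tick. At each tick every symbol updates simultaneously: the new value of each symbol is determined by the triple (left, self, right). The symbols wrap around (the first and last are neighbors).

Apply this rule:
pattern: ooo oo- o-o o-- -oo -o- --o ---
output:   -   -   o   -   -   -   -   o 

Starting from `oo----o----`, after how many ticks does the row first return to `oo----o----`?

---oo---oo-
oo----o----

2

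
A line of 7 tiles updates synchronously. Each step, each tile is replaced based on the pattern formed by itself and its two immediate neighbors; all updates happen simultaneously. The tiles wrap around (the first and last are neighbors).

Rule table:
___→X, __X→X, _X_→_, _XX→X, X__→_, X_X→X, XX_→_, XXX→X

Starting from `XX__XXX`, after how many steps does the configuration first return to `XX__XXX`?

X__XXXX
__XXXXX
_XXXXX_
XXXXX__
XXXX__X
XXX__XX
XX__XXX

7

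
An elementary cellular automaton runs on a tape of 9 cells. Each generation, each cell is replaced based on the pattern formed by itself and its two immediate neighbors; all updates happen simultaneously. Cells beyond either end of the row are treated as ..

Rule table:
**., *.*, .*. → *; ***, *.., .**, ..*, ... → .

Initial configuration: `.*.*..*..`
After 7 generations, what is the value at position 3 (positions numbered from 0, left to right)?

*

.***..*..
...*..*..
...*..*..  (fixed point — unchanged through generation 7)
position 3 holds *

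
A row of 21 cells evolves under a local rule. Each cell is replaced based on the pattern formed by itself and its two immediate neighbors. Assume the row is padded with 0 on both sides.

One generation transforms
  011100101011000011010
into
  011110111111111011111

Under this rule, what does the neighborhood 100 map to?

At position 4 the neighborhood is 100; the next row has 1 there.

1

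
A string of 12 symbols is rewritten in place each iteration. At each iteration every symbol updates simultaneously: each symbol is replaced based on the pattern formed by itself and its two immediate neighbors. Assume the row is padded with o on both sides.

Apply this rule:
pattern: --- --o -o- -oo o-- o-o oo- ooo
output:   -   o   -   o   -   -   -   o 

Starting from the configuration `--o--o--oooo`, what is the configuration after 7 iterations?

-o--o--ooooo
---o--oooooo
--o--ooooooo
-o--oooooooo
---ooooooooo
--oooooooooo
-ooooooooooo

-ooooooooooo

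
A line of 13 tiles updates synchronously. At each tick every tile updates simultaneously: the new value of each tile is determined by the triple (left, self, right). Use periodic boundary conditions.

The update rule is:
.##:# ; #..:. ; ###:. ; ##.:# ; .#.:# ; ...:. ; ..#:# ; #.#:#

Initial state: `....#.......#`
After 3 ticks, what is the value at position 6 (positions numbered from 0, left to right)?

.

...##......##
..###.....###
.##.#....##.#
position 6 holds .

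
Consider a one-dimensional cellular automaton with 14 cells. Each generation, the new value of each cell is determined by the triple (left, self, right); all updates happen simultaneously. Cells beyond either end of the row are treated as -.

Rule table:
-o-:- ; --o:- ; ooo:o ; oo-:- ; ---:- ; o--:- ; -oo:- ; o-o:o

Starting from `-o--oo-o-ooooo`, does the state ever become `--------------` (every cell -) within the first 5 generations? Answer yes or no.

yes

------o-o-ooo-
-------o-o-o--
--------o-o---
---------o----
--------------
all cells are - at generation 5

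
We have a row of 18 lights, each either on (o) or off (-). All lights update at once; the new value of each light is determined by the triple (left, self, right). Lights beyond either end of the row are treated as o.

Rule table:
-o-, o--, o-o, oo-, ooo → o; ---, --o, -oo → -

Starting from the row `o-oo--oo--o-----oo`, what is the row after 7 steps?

oo-oo--oo-oo-----o
ooo-oo--oo-oo-----
oooo-oo--oo-oo----
ooooo-oo--oo-oo---
oooooo-oo--oo-oo--
ooooooo-oo--oo-oo-
oooooooo-oo--oo-oo

oooooooo-oo--oo-oo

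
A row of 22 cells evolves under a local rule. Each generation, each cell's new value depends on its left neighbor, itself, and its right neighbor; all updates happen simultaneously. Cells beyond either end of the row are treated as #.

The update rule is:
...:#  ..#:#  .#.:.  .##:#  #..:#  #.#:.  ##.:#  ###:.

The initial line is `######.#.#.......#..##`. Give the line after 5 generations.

.....#....#######.###.
#####.#####.....#.#.#.
....#.#...######......
####...####....#######
...#####..######......

...#####..######......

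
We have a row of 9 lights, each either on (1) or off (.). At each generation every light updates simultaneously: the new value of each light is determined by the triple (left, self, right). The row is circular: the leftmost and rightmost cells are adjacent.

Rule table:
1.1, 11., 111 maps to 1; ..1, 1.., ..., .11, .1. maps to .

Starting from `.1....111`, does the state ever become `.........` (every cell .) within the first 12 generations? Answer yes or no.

yes

1......11
1.......1
1........
.........
all cells are . at generation 4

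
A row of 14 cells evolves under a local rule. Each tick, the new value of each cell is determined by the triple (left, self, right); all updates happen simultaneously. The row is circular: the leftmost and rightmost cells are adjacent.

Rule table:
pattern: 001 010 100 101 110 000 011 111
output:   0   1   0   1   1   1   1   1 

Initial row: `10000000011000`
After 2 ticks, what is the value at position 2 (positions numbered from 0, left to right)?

1

10111111011010
11111111111111
position 2 holds 1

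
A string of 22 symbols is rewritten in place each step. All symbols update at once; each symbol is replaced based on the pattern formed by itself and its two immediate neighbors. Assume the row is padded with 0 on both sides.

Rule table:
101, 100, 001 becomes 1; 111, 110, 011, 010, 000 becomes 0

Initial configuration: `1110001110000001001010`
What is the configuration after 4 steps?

0001010001000010110101
0010101010100101001010
0101010101011010110101
1010101010100101001010

1010101010100101001010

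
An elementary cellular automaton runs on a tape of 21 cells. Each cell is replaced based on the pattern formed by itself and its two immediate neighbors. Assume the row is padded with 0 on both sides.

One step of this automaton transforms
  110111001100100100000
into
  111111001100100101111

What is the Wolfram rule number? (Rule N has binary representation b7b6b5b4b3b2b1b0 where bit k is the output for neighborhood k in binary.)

237

position 4: 111 → 1  (bit 7 = 1)
position 1: 110 → 1  (bit 6 = 1)
position 2: 101 → 1  (bit 5 = 1)
position 6: 100 → 0  (bit 4 = 0)
position 0: 011 → 1  (bit 3 = 1)
position 12: 010 → 1  (bit 2 = 1)
position 7: 001 → 0  (bit 1 = 0)
position 17: 000 → 1  (bit 0 = 1)
bits b7..b0 = 11101101 = 237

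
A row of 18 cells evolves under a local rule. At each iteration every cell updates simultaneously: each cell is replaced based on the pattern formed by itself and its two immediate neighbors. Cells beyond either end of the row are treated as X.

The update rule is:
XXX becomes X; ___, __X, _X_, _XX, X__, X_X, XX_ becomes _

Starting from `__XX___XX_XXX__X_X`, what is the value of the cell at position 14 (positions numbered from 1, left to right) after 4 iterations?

iteration 1: ___________X______
iteration 2: __________________
iteration 3: __________________  (fixed point — unchanged through iteration 4)
position 14 holds _

_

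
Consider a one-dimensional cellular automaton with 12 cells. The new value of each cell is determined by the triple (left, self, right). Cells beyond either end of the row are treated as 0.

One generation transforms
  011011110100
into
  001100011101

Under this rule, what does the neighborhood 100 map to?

At position 10 the neighborhood is 100; the next row has 0 there.

0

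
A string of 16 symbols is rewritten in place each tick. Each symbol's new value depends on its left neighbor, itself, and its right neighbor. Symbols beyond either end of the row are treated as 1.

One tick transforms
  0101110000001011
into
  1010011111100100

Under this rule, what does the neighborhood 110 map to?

1

At position 5 the neighborhood is 110; the next row has 1 there.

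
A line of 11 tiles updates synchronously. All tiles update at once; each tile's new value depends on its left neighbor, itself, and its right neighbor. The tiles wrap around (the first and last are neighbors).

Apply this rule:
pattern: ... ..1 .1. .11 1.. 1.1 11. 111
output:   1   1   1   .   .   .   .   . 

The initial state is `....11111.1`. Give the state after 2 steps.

.....111111

.111......1
.....111111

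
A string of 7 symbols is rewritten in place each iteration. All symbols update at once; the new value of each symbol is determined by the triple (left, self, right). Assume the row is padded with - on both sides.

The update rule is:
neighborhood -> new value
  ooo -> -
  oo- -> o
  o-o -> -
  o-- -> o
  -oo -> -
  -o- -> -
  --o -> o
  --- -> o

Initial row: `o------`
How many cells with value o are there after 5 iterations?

5

-oooooo
o-----o
-ooooo-
o----oo
-oooo-o
count of o: 5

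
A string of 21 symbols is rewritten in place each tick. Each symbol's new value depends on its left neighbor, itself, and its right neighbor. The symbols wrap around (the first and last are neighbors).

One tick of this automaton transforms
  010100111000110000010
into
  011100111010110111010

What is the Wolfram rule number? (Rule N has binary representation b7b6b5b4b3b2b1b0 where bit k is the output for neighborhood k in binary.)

237

position 7: 111 → 1  (bit 7 = 1)
position 8: 110 → 1  (bit 6 = 1)
position 2: 101 → 1  (bit 5 = 1)
position 4: 100 → 0  (bit 4 = 0)
position 6: 011 → 1  (bit 3 = 1)
position 1: 010 → 1  (bit 2 = 1)
position 0: 001 → 0  (bit 1 = 0)
position 10: 000 → 1  (bit 0 = 1)
bits b7..b0 = 11101101 = 237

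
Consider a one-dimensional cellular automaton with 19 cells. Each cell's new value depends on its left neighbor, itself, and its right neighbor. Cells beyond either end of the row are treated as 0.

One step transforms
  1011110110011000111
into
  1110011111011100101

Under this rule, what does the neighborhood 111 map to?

0

At position 3 the neighborhood is 111; the next row has 0 there.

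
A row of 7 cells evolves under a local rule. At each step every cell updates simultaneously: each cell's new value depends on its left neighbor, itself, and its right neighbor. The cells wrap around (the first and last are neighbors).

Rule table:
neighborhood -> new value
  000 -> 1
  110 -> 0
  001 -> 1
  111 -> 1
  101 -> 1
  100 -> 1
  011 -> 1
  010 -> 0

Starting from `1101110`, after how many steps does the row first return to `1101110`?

1011101
0111011
1110110
1101101
1011011
0110111
1101110

7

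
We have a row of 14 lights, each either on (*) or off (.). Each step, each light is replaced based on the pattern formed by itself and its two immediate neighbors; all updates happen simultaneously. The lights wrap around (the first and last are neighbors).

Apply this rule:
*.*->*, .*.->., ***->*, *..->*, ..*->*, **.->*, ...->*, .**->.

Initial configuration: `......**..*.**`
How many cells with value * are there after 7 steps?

11

step 1: ******.***.*.*
step 2: *******.***.*.
step 3: .*******.***.*
step 4: *.*******.***.
step 5: .*.*******.***
step 6: *.*.*******.**
step 7: **.*.*******.*
count of *: 11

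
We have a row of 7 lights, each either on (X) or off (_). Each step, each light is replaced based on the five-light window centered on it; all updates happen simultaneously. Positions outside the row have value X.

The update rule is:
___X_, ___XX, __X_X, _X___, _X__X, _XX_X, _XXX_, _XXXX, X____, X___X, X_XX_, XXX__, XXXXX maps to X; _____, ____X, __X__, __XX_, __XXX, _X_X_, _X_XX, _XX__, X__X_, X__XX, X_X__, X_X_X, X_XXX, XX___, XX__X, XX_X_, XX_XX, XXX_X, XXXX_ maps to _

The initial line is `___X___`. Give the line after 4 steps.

__XX_X_

_XX_XXX
_XX__XX
_X____X
__XX_X_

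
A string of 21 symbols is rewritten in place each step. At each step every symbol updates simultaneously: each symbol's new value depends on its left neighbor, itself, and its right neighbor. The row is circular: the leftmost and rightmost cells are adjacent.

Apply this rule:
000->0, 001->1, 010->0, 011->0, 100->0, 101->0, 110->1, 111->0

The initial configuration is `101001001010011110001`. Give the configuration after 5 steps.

100010010000100010010
000100100001000100100
001001000010001001000
010010000100010010000
100100001000100100000

100100001000100100000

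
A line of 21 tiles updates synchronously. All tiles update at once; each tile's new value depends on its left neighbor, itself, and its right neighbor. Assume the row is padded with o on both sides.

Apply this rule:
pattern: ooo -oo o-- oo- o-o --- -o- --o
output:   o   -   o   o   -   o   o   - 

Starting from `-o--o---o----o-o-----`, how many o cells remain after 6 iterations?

11

-oo-ooo-oooo-o-ooooo-
--o--oo--ooo-o--oooo-
o-oo--oo--oo-oo--ooo-
o--oo--oo--o--oo--oo-
oo--oo--oo-oo--oo--o-
ooo--oo--o--oo--oo-o-
count of o: 11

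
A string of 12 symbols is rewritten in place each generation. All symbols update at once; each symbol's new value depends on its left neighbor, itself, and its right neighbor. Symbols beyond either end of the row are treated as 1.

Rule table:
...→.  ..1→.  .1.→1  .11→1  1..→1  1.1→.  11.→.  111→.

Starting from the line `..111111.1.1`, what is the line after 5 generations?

1.1.1.1..1.1

generation 1: 1.1......1.1
generation 2: ..11.....1.1
generation 3: 1.1.1....1.1
generation 4: ..1.11...1.1
generation 5: 1.1.1.1..1.1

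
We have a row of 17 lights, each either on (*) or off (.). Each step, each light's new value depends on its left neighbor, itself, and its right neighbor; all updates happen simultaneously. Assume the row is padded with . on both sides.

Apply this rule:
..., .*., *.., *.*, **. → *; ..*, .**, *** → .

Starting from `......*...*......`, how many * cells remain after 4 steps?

7

*****.***.*******
....**..**......*
***..**..******.*
..**..**......***
count of *: 7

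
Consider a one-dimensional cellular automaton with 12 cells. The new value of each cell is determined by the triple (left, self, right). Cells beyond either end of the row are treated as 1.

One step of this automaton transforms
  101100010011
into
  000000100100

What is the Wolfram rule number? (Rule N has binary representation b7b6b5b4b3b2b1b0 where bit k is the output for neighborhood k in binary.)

2

position 11: 111 → 0  (bit 7 = 0)
position 0: 110 → 0  (bit 6 = 0)
position 1: 101 → 0  (bit 5 = 0)
position 4: 100 → 0  (bit 4 = 0)
position 2: 011 → 0  (bit 3 = 0)
position 7: 010 → 0  (bit 2 = 0)
position 6: 001 → 1  (bit 1 = 1)
position 5: 000 → 0  (bit 0 = 0)
bits b7..b0 = 00000010 = 2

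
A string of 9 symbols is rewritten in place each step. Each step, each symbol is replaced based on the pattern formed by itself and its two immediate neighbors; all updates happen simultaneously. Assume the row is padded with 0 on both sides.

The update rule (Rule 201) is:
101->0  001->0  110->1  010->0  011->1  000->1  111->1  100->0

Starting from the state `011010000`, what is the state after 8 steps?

011010111

011000111
011010111
011000111  (repeats step 1; period 2)
step 8: 011010111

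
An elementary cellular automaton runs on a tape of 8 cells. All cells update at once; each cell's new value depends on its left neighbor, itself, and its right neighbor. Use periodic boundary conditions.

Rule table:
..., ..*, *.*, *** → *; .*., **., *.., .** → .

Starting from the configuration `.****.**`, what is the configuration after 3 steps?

*..*..*.

step 1: *.**.*..
step 2: .*..*..*
step 3: *..*..*.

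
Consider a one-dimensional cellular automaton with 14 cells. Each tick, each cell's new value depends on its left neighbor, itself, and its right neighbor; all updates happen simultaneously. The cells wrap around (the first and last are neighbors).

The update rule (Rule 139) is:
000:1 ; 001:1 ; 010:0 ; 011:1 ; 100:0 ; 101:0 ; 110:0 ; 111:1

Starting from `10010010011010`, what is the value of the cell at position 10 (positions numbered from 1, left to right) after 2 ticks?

00100100110000
11001001100111
position 10 holds 0

0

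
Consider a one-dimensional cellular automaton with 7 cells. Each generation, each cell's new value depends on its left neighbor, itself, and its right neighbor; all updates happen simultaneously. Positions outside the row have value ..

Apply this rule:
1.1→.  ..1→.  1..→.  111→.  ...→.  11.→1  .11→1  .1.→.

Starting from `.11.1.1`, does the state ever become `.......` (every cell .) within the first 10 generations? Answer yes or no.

.11....
.11....  (fixed point — unchanged through generation 10)
generation 10 is .11...., still not uniform .

no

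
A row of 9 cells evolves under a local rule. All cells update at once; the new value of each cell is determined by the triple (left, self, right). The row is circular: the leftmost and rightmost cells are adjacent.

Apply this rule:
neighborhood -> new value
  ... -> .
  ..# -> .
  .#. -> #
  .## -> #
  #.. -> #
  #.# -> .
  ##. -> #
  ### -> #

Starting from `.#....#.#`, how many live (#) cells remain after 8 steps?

6

.##...#.#
.###..#.#
.####.#.#
.####.#.#  (fixed point — unchanged through step 8)
count of #: 6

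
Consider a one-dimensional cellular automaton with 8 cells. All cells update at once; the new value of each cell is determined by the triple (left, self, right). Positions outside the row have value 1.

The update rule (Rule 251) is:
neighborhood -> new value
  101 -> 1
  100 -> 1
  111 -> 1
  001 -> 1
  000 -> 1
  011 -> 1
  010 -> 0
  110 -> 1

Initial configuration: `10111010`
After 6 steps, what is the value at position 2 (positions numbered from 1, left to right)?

1

11111101
11111111
11111111  (fixed point — unchanged through step 6)
position 2 holds 1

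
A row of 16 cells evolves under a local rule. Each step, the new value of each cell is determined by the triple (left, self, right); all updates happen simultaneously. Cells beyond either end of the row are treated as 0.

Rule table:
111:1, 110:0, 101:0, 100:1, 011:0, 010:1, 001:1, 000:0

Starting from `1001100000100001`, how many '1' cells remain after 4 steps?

10

1110010001110011
0101111010101100
1100110010100010
0011001110110111
count of 1: 10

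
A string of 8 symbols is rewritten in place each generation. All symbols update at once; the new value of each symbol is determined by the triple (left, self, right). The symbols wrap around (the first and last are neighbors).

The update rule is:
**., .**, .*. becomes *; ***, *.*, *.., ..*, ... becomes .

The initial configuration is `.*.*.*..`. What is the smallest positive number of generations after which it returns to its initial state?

.*.*.*..

1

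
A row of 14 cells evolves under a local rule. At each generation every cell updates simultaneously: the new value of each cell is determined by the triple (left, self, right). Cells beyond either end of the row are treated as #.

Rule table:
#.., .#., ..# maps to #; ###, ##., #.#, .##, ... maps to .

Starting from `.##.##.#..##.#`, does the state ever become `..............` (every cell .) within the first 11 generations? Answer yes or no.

no

.......###....
#.....#...#..#
.#...###.####.
.##.#.........
....##.......#
#..#..#.....#.
.#######...##.
........#.#...
#......##.##.#
.#....#.......
.##..###.....#
generation 11 is .##..###.....#, still not uniform .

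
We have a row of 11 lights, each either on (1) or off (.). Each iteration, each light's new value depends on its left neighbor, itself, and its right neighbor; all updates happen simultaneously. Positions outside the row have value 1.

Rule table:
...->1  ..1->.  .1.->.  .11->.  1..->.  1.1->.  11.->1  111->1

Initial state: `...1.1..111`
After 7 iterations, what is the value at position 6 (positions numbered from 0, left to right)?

.1.......11
...11111..1
.1..1111...
.....111.1.
.111..11...
..11...1.1.
...1.1.....
position 6 holds .

.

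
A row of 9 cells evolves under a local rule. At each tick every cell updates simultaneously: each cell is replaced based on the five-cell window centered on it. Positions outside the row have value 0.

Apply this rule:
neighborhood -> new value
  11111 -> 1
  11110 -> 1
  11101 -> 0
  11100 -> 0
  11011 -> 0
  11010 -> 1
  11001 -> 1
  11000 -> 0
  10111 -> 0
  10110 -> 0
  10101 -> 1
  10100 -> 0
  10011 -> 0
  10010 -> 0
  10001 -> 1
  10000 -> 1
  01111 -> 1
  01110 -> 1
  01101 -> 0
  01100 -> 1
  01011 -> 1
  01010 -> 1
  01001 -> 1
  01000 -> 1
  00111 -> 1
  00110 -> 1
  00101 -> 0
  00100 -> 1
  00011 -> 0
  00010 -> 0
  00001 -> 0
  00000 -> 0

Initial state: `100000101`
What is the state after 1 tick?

111000010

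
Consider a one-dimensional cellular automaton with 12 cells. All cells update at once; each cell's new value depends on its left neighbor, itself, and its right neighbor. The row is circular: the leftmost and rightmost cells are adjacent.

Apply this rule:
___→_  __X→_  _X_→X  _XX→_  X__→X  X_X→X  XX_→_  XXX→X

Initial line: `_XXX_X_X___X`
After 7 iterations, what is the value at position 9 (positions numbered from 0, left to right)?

_

iteration 1: X_X_XXXXX__X
iteration 2: _XXX_XXX_X__
iteration 3: __X_X_X_XXX_
iteration 4: __XXXXXX_X_X
iteration 5: X__XXXX_XXXX
iteration 6: _X__XX_X_XXX
iteration 7: XXX___XXX_X_
position 9 holds _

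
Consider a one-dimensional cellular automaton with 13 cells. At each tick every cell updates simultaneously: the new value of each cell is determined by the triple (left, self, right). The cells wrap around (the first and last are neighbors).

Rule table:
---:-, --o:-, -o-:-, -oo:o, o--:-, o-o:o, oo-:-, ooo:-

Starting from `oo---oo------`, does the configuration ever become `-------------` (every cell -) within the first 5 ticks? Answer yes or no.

o----o-------
-------------
all cells are - at tick 2

yes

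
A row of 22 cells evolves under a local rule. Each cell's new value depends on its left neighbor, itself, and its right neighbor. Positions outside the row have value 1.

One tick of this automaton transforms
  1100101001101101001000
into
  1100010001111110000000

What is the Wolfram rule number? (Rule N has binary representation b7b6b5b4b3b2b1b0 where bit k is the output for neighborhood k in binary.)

position 0: 111 → 1  (bit 7 = 1)
position 1: 110 → 1  (bit 6 = 1)
position 5: 101 → 1  (bit 5 = 1)
position 2: 100 → 0  (bit 4 = 0)
position 9: 011 → 1  (bit 3 = 1)
position 4: 010 → 0  (bit 2 = 0)
position 3: 001 → 0  (bit 1 = 0)
position 20: 000 → 0  (bit 0 = 0)
bits b7..b0 = 11101000 = 232

232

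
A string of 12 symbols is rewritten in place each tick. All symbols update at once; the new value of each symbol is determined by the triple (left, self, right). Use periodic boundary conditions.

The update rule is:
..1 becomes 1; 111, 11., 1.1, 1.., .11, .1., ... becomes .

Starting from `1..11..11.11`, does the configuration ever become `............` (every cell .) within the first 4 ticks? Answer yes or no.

no

tick 1: ..1...1.....
tick 2: .1...1......
tick 3: 1...1.......
tick 4: ...1.......1
tick 4 is ...1.......1, still not uniform .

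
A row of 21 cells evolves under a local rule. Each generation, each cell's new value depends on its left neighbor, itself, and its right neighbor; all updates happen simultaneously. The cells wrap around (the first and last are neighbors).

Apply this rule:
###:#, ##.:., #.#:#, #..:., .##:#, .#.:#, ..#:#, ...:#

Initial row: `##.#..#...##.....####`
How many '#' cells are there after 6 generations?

generation 1: #.##.##.###..########
generation 2: .##.##.###..#########
generation 3: ##.##.###..#########.
generation 4: #.##.###..#########.#
generation 5: .##.###..#########.##
generation 6: ##.###..#########.##.
count of #: 16

16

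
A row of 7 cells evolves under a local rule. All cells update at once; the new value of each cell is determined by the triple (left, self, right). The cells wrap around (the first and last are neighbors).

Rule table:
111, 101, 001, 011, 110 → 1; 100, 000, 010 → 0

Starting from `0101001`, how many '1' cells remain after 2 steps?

3

1010010
0100101
count of 1: 3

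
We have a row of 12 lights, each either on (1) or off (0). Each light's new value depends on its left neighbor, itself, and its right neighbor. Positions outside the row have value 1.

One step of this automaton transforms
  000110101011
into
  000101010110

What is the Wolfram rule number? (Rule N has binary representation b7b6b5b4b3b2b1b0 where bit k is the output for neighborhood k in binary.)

40

position 11: 111 → 0  (bit 7 = 0)
position 4: 110 → 0  (bit 6 = 0)
position 5: 101 → 1  (bit 5 = 1)
position 0: 100 → 0  (bit 4 = 0)
position 3: 011 → 1  (bit 3 = 1)
position 6: 010 → 0  (bit 2 = 0)
position 2: 001 → 0  (bit 1 = 0)
position 1: 000 → 0  (bit 0 = 0)
bits b7..b0 = 00101000 = 40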